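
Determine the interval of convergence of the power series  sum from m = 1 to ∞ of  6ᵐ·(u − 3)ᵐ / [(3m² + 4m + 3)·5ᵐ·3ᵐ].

[1/2, 11/2]

The ratio of consecutive coefficients is [(3m² + 4m + 3)/(3(m+1)² + 4(m+1) + 3)] · 6/(5·3) → 2/5.
Convergence for |u − 3| · 2/5 < 1, i.e. |u − 3| < 5/2. So R = 5/2.
Endpoint u = 11/2: the series is dominated by a constant times Σ 1/m², which converges (p = 2 > 1).
Check u = 1/2: the terms are on the order of 1/m², so the series converges absolutely by comparison with the p-series (p = 2 > 1).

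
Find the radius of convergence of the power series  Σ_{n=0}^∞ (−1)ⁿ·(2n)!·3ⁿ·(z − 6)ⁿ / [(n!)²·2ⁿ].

By the ratio test, |a_{n+1}/a_n| = (2n+1)·(2n+2)/(n+1)² · 3/2 → 6.
Thus R = 1/(6) = 1/6.

R = 1/6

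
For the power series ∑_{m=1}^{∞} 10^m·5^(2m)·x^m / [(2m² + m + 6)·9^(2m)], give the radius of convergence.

R = 81/250

Ratio test: |a_{m+1}/a_m| = [(2m² + m + 6)/(2(m+1)² + (m+1) + 6)] · 10·25/81 → 250/81 as m → ∞.
The series converges when 250/81 · |x| < 1, giving R = 81/250.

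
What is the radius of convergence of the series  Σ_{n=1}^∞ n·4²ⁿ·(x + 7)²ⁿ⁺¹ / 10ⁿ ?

R = √10/4

Ratio test: |a_{n+1}/a_n| = [(n+1)/n] · 16/10 → 8/5 as n → ∞.
Writing y = (x + 7)², the series in y has radius 5/8, so |x + 7| < √(5/8) and R = √10/4.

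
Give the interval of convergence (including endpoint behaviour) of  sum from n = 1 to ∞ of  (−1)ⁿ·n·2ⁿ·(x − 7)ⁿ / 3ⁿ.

(11/2, 17/2)

Apply the ratio test: |a_{n+1}| / |a_n| = [(n+1)/n] · 2/3, which tends to 2/3 as n → ∞.
Thus R = 1/(2/3) = 3/2.
When x = 17/2, the terms do not tend to 0, so the series diverges.
Check x = 11/2: the terms have absolute value of order n, which does not tend to 0, so the series diverges by the divergence test.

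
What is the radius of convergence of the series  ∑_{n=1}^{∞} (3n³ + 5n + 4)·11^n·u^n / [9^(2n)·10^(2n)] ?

R = 8100/11

Ratio test: |a_{n+1}/a_n| = [(3(n+1)³ + 5(n+1) + 4)/(3n³ + 5n + 4)] · 11/(81·100) → 11/8100 as n → ∞.
The series converges when 11/8100 · |u| < 1, giving R = 8100/11.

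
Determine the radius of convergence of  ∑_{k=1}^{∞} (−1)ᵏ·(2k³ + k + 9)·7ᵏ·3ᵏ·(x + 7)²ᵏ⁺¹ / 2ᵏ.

R = √42/21

The ratio of consecutive coefficients is [(2(k+1)³ + (k+1) + 9)/(2k³ + k + 9)] · 7·3/2 → 21/2.
Writing y = (x + 7)², the series in y has radius 2/21, so |x + 7| < √(2/21) and R = √42/21.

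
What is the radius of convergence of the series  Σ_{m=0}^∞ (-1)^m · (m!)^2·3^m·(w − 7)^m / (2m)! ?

R = 4/3

The ratio of consecutive coefficients is (m+1)²/[(2m+1)·(2m+2)] · 3 → 3/4.
Thus R = 1/(3/4) = 4/3.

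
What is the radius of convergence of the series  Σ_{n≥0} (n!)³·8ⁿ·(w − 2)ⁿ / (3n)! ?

The ratio of consecutive coefficients is (n+1)³/[(3n+1)·(3n+2)·(3n+3)] · 8 → 8/27.
Hence the series converges for |w − 2| < 1/(8/27) = 27/8, so the radius of convergence is 27/8.

R = 27/8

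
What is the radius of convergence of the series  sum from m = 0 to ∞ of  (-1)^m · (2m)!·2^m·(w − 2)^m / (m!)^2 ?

R = 1/8

By the ratio test, |a_{m+1}/a_m| = (2m+1)·(2m+2)/(m+1)² · 2 → 8.
Thus R = 1/(8) = 1/8.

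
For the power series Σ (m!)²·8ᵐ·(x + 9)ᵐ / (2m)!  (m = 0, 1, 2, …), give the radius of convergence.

R = 1/2

By the ratio test, |a_{m+1}/a_m| = (m+1)²/[(2m+1)·(2m+2)] · 8 → 2.
Hence the series converges for |x + 9| < 1/(2) = 1/2, so the radius of convergence is 1/2.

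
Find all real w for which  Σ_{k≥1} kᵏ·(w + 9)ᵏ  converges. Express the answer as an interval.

{-9}

Applying the root test, |a_k|^(1/k) = k → ∞.
Since the k-th root of |a_k| is unbounded, the series converges only at w = -9; R = 0.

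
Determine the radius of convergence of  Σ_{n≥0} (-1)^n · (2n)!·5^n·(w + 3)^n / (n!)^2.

R = 1/20

The ratio of consecutive coefficients is (2n+1)·(2n+2)/(n+1)² · 5 → 20.
The series converges when 20 · |w + 3| < 1, giving R = 1/20.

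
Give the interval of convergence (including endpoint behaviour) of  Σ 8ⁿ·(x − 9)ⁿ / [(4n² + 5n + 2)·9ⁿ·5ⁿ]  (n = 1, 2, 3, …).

[27/8, 117/8]

The ratio of consecutive coefficients is [(4n² + 5n + 2)/(4(n+1)² + 5(n+1) + 2)] · 8/(9·5) → 8/45.
The series converges when 8/45 · |x − 9| < 1, giving R = 45/8.
At x = 117/8: the terms are on the order of 1/n², so the series converges absolutely by comparison with the p-series (p = 2 > 1).
When x = 27/8, the terms are on the order of 1/n², so the series converges absolutely by comparison with the p-series (p = 2 > 1).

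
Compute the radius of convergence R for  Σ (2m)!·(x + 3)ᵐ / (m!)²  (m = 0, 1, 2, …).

R = 1/4

By the ratio test, |a_{m+1}/a_m| = (2m+1)·(2m+2)/(m+1)² → 4.
Thus R = 1/(4) = 1/4.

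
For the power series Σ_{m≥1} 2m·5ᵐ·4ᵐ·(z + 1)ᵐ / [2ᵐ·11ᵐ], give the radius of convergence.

R = 11/10

Ratio test: |a_{m+1}/a_m| = [2(m+1)/2m] · 5·4/(2·11) → 10/11 as m → ∞.
Hence the series converges for |z + 1| < 1/(10/11) = 11/10, so the radius of convergence is 11/10.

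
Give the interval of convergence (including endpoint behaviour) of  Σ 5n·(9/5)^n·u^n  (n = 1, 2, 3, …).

(-5/9, 5/9)

Ratio test: |a_{n+1}/a_n| = [5(n+1)/5n] · 9/5 → 9/5 as n → ∞.
Convergence for |u| · 9/5 < 1, i.e. |u| < 5/9. So R = 5/9.
When u = 5/9, the terms have absolute value of order n, which does not tend to 0, so the series diverges by the divergence test.
Check u = -5/9: the terms have absolute value of order n, which does not tend to 0, so the series diverges by the divergence test.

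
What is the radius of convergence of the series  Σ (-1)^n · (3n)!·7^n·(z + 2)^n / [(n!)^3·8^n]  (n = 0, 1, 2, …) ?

R = 8/189

The ratio of consecutive coefficients is (3n+1)·(3n+2)·(3n+3)/(n+1)³ · 7/8 → 189/8.
Hence the series converges for |z + 2| < 1/(189/8) = 8/189, so the radius of convergence is 8/189.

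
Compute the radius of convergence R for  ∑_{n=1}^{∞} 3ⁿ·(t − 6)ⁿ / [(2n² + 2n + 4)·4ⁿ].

R = 4/3

Apply the ratio test: |a_{n+1}| / |a_n| = [(2n² + 2n + 4)/(2(n+1)² + 2(n+1) + 4)] · 3/4, which tends to 3/4 as n → ∞.
Thus R = 1/(3/4) = 4/3.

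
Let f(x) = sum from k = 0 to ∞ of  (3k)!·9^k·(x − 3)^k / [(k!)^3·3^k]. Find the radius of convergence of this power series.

R = 1/81

By the ratio test, |a_{k+1}/a_k| = (3k+1)·(3k+2)·(3k+3)/(k+1)³ · 9/3 → 81.
The series converges when 81 · |x − 3| < 1, giving R = 1/81.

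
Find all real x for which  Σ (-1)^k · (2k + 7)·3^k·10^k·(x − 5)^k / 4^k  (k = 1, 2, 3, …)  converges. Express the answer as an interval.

(73/15, 77/15)

By the ratio test, |a_{k+1}/a_k| = [(2(k+1) + 7)/(2k + 7)] · 3·10/4 → 15/2.
Hence the series converges for |x − 5| < 1/(15/2) = 2/15, so the radius of convergence is 2/15.
When x = 77/15, the terms do not tend to 0, so the series diverges.
Check x = 73/15: the terms do not tend to 0, so the series diverges.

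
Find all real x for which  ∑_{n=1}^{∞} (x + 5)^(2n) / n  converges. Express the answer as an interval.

By the ratio test, |a_{n+1}/a_n| = n/(n+1) → 1.
Successive powers of (x + 5) differ by 2, so the series converges when |x + 5|² · 1 < 1, i.e. |x + 5| < √(1) = 1. So R = 1.
Endpoint x = -4: comparison with the harmonic series Σ 1/n shows the series diverges.
When x = -6, comparison with the harmonic series Σ 1/n shows the series diverges.

(-6, -4)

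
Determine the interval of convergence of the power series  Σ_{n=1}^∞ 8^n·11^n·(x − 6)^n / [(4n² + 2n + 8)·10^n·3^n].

The ratio of consecutive coefficients is [(4n² + 2n + 8)/(4(n+1)² + 2(n+1) + 8)] · 8·11/(10·3) → 44/15.
The series converges when 44/15 · |x − 6| < 1, giving R = 15/44.
Check x = 279/44: the series is dominated by a constant times Σ 1/n², which converges (p = 2 > 1).
Endpoint x = 249/44: the series is dominated by a constant times Σ 1/n², which converges (p = 2 > 1).

[249/44, 279/44]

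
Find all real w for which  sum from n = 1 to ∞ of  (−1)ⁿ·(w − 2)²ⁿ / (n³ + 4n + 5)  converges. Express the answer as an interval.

The ratio of consecutive coefficients is (n³ + 4n + 5)/((n+1)³ + 4(n+1) + 5) → 1.
Writing y = (w − 2)², the series in y has radius 1, so |w − 2| < √(1) = 1 and R = 1.
When w = 3, the terms are on the order of 1/n³, so the series converges absolutely by comparison with the p-series (p = 3 > 1).
Endpoint w = 1: absolute convergence follows by limit comparison with Σ 1/n³.

[1, 3]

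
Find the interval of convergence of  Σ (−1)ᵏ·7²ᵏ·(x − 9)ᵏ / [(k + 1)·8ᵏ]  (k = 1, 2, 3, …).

By the ratio test, |a_{k+1}/a_k| = [(k + 1)/((k+1) + 1)] · 49/8 → 49/8.
Convergence for |x − 9| · 49/8 < 1, i.e. |x − 9| < 8/49. So R = 8/49.
Endpoint x = 449/49: convergence follows from the alternating series test (terms decrease monotonically to 0).
Check x = 433/49: the terms behave like c/k; limit comparison with the harmonic series gives divergence.

(433/49, 449/49]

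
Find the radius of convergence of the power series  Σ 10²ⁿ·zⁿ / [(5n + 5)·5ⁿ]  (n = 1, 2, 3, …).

Ratio test: |a_{n+1}/a_n| = [(5n + 5)/(5(n+1) + 5)] · 100/5 → 20 as n → ∞.
Thus R = 1/(20) = 1/20.

R = 1/20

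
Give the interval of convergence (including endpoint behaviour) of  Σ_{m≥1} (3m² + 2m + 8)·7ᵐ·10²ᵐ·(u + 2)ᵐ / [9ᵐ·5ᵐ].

Apply the ratio test: |a_{m+1}| / |a_m| = [(3(m+1)² + 2(m+1) + 8)/(3m² + 2m + 8)] · 7·100/(9·5), which tends to 140/9 as m → ∞.
Hence the series converges for |u + 2| < 1/(140/9) = 9/140, so the radius of convergence is 9/140.
Endpoint u = -271/140: the terms do not tend to 0, so the series diverges.
Check u = -289/140: the terms do not tend to 0, so the series diverges.

(-289/140, -271/140)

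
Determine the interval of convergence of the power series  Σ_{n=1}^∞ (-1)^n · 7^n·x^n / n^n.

Applying the root test, |a_n|^(1/n) = 7/n → 0.
Since the n-th root of |a_n| tends to 0, the series converges for all real x; R = ∞.

(−∞, ∞)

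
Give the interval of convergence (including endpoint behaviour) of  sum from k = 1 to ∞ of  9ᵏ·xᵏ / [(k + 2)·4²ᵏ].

[-16/9, 16/9)

Ratio test: |a_{k+1}/a_k| = [(k + 2)/((k+1) + 2)] · 9/16 → 9/16 as k → ∞.
The series converges when 9/16 · |x| < 1, giving R = 16/9.
Check x = 16/9: comparison with the harmonic series Σ 1/k shows the series diverges.
At x = -16/9: the terms alternate in sign and decrease monotonically to 0 in absolute value (size ~ c/k), so the alternating series test gives convergence.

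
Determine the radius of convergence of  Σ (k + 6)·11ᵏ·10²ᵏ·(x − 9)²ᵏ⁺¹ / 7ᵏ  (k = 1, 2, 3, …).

By the ratio test, |a_{k+1}/a_k| = [((k+1) + 6)/(k + 6)] · 11·100/7 → 1100/7.
Writing y = (x − 9)², the series in y has radius 7/1100, so |x − 9| < √(7/1100) and R = √77/110.

R = √77/110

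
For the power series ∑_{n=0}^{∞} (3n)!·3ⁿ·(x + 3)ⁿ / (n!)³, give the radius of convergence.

Ratio test: |a_{n+1}/a_n| = (3n+1)·(3n+2)·(3n+3)/(n+1)³ · 3 → 81 as n → ∞.
Thus R = 1/(81) = 1/81.

R = 1/81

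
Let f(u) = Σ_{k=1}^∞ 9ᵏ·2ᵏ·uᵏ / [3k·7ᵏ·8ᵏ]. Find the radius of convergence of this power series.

By the ratio test, |a_{k+1}/a_k| = [3k/3(k+1)] · 9·2/(7·8) → 9/28.
Thus R = 1/(9/28) = 28/9.

R = 28/9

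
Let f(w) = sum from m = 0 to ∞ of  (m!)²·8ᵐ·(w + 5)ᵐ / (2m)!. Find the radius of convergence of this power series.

R = 1/2

Ratio test: |a_{m+1}/a_m| = (m+1)²/[(2m+1)·(2m+2)] · 8 → 2 as m → ∞.
The series converges when 2 · |w + 5| < 1, giving R = 1/2.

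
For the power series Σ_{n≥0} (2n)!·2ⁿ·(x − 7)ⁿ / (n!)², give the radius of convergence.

R = 1/8

By the ratio test, |a_{n+1}/a_n| = (2n+1)·(2n+2)/(n+1)² · 2 → 8.
The series converges when 8 · |x − 7| < 1, giving R = 1/8.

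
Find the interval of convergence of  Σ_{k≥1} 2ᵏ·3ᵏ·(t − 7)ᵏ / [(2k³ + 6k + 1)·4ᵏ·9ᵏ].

[1, 13]

Apply the ratio test: |a_{k+1}| / |a_k| = [(2k³ + 6k + 1)/(2(k+1)³ + 6(k+1) + 1)] · 2·3/(4·9), which tends to 1/6 as k → ∞.
Convergence for |t − 7| · 1/6 < 1, i.e. |t − 7| < 6. So R = 6.
Check t = 13: the series is dominated by a constant times Σ 1/k³, which converges (p = 3 > 1).
Check t = 1: the series is dominated by a constant times Σ 1/k³, which converges (p = 3 > 1).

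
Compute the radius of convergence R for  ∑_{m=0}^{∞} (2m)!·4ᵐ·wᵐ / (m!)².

Apply the ratio test: |a_{m+1}| / |a_m| = (2m+1)·(2m+2)/(m+1)² · 4, which tends to 16 as m → ∞.
Thus R = 1/(16) = 1/16.

R = 1/16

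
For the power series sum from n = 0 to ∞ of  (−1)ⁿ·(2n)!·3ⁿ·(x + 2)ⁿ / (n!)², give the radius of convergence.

By the ratio test, |a_{n+1}/a_n| = (2n+1)·(2n+2)/(n+1)² · 3 → 12.
Hence the series converges for |x + 2| < 1/(12) = 1/12, so the radius of convergence is 1/12.

R = 1/12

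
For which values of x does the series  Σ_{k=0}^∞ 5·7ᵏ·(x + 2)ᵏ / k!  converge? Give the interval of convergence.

The ratio of consecutive coefficients is 5/5 · 7 · 1/(k+1) → 0.
The ratio tends to 0 regardless of x, hence R = ∞.

(−∞, ∞)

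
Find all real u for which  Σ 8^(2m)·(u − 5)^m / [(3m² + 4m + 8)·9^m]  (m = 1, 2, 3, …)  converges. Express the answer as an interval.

By the ratio test, |a_{m+1}/a_m| = [(3m² + 4m + 8)/(3(m+1)² + 4(m+1) + 8)] · 64/9 → 64/9.
Hence the series converges for |u − 5| < 1/(64/9) = 9/64, so the radius of convergence is 9/64.
Endpoint u = 329/64: the terms are on the order of 1/m², so the series converges absolutely by comparison with the p-series (p = 2 > 1).
At u = 311/64: the series is dominated by a constant times Σ 1/m², which converges (p = 2 > 1).

[311/64, 329/64]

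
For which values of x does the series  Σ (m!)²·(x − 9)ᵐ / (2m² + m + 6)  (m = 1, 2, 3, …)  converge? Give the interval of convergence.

{9}

By the ratio test, |a_{m+1}/a_m| = (m+1)² · (2m² + m + 6)/(2(m+1)² + (m+1) + 6) → ∞.
The terms grow without bound for any (x − 9) ≠ 0, so R = 0 (convergence only at x = 9).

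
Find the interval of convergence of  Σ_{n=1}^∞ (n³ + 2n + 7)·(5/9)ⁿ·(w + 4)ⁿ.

The ratio of consecutive coefficients is [((n+1)³ + 2(n+1) + 7)/(n³ + 2n + 7)] · 5/9 → 5/9.
The series converges when 5/9 · |w + 4| < 1, giving R = 9/5.
Endpoint w = -11/5: the terms do not tend to 0, so the series diverges.
Check w = -29/5: the n-th term does not approach 0; divergence by the term test.

(-29/5, -11/5)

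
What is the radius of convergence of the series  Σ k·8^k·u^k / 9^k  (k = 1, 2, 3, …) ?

By the ratio test, |a_{k+1}/a_k| = [(k+1)/k] · 8/9 → 8/9.
Hence the series converges for |u| < 1/(8/9) = 9/8, so the radius of convergence is 9/8.

R = 9/8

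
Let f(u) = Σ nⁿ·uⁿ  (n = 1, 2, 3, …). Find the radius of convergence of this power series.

Applying the root test, |a_n|^(1/n) = n → ∞.
Since the n-th root of |a_n| is unbounded, the series converges only at u = 0; R = 0.

R = 0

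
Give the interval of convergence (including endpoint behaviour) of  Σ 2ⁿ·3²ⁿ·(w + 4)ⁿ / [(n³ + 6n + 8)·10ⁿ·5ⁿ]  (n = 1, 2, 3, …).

[-61/9, -11/9]

Apply the ratio test: |a_{n+1}| / |a_n| = [(n³ + 6n + 8)/((n+1)³ + 6(n+1) + 8)] · 2·9/(10·5), which tends to 9/25 as n → ∞.
Hence the series converges for |w + 4| < 1/(9/25) = 25/9, so the radius of convergence is 25/9.
Check w = -11/9: the terms are on the order of 1/n³, so the series converges absolutely by comparison with the p-series (p = 3 > 1).
At w = -61/9: absolute convergence follows by limit comparison with Σ 1/n³.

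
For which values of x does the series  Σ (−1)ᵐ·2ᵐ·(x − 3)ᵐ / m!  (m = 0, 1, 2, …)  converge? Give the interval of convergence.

(−∞, ∞)

Apply the ratio test: |a_{m+1}| / |a_m| = 2 · 1/(m+1), which tends to 0 as m → ∞.
The limit is 0, so the series converges for all x; R = ∞.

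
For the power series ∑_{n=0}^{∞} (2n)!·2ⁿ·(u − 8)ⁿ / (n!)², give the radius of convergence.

R = 1/8

Ratio test: |a_{n+1}/a_n| = (2n+1)·(2n+2)/(n+1)² · 2 → 8 as n → ∞.
Convergence for |u − 8| · 8 < 1, i.e. |u − 8| < 1/8. So R = 1/8.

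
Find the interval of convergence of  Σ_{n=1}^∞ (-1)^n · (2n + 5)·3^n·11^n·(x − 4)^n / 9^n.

By the ratio test, |a_{n+1}/a_n| = [(2(n+1) + 5)/(2n + 5)] · 3·11/9 → 11/3.
The series converges when 11/3 · |x − 4| < 1, giving R = 3/11.
Endpoint x = 47/11: the terms do not tend to 0, so the series diverges.
When x = 41/11, the n-th term does not approach 0; divergence by the term test.

(41/11, 47/11)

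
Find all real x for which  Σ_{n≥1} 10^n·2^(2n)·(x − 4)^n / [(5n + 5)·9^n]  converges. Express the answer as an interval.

Apply the ratio test: |a_{n+1}| / |a_n| = [(5n + 5)/(5(n+1) + 5)] · 10·4/9, which tends to 40/9 as n → ∞.
The series converges when 40/9 · |x − 4| < 1, giving R = 9/40.
Endpoint x = 169/40: the terms behave like c/n; limit comparison with the harmonic series gives divergence.
When x = 151/40, convergence follows from the alternating series test (terms decrease monotonically to 0).

[151/40, 169/40)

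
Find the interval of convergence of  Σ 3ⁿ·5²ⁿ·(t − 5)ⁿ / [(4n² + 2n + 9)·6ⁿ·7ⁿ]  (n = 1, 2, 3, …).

[111/25, 139/25]

The ratio of consecutive coefficients is [(4n² + 2n + 9)/(4(n+1)² + 2(n+1) + 9)] · 3·25/(6·7) → 25/14.
Hence the series converges for |t − 5| < 1/(25/14) = 14/25, so the radius of convergence is 14/25.
At t = 139/25: absolute convergence follows by limit comparison with Σ 1/n².
When t = 111/25, absolute convergence follows by limit comparison with Σ 1/n².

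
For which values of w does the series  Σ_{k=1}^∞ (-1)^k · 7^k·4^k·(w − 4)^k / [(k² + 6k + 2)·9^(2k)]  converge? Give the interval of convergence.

[31/28, 193/28]

Apply the ratio test: |a_{k+1}| / |a_k| = [(k² + 6k + 2)/((k+1)² + 6(k+1) + 2)] · 7·4/81, which tends to 28/81 as k → ∞.
Thus R = 1/(28/81) = 81/28.
When w = 193/28, the terms are on the order of 1/k², so the series converges absolutely by comparison with the p-series (p = 2 > 1).
When w = 31/28, the terms are on the order of 1/k², so the series converges absolutely by comparison with the p-series (p = 2 > 1).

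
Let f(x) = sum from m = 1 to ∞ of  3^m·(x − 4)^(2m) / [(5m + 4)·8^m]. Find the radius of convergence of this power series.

R = 2√6/3

The ratio of consecutive coefficients is [(5m + 4)/(5(m+1) + 4)] · 3/8 → 3/8.
Writing y = (x − 4)², the series in y has radius 8/3, so |x − 4| < √(8/3) and R = 2√6/3.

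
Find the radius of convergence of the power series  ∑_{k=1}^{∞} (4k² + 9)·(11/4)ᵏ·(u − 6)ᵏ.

R = 4/11

Apply the ratio test: |a_{k+1}| / |a_k| = [(4(k+1)² + 9)/(4k² + 9)] · 11/4, which tends to 11/4 as k → ∞.
Thus R = 1/(11/4) = 4/11.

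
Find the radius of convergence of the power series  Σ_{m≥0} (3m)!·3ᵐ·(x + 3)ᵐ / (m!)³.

By the ratio test, |a_{m+1}/a_m| = (3m+1)·(3m+2)·(3m+3)/(m+1)³ · 3 → 81.
The series converges when 81 · |x + 3| < 1, giving R = 1/81.

R = 1/81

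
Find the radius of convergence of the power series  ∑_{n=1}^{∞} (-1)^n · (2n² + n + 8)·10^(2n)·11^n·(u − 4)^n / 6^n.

The ratio of consecutive coefficients is [(2(n+1)² + (n+1) + 8)/(2n² + n + 8)] · 100·11/6 → 550/3.
Convergence for |u − 4| · 550/3 < 1, i.e. |u − 4| < 3/550. So R = 3/550.

R = 3/550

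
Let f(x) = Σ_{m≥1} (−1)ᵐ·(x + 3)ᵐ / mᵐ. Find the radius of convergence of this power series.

R = ∞

Root test: |a_m|^(1/m) = 1/m → 0.
Since the m-th root of |a_m| tends to 0, the series converges for all real x; R = ∞.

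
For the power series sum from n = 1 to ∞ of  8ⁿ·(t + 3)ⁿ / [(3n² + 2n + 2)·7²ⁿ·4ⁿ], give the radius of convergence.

R = 49/2

By the ratio test, |a_{n+1}/a_n| = [(3n² + 2n + 2)/(3(n+1)² + 2(n+1) + 2)] · 8/(49·4) → 2/49.
Convergence for |t + 3| · 2/49 < 1, i.e. |t + 3| < 49/2. So R = 49/2.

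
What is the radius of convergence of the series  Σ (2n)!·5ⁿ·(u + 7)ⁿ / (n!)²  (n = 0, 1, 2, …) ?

R = 1/20

By the ratio test, |a_{n+1}/a_n| = (2n+1)·(2n+2)/(n+1)² · 5 → 20.
Thus R = 1/(20) = 1/20.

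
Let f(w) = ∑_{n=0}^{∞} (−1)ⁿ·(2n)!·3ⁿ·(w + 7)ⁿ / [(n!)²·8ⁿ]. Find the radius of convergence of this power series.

The ratio of consecutive coefficients is (2n+1)·(2n+2)/(n+1)² · 3/8 → 3/2.
Hence the series converges for |w + 7| < 1/(3/2) = 2/3, so the radius of convergence is 2/3.

R = 2/3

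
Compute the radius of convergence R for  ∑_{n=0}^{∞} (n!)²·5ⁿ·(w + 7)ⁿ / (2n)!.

The ratio of consecutive coefficients is (n+1)²/[(2n+1)·(2n+2)] · 5 → 5/4.
Hence the series converges for |w + 7| < 1/(5/4) = 4/5, so the radius of convergence is 4/5.

R = 4/5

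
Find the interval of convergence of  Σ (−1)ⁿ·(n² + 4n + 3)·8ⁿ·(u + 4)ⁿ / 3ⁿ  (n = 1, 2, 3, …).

(-35/8, -29/8)

Apply the ratio test: |a_{n+1}| / |a_n| = [((n+1)² + 4(n+1) + 3)/(n² + 4n + 3)] · 8/3, which tends to 8/3 as n → ∞.
Hence the series converges for |u + 4| < 1/(8/3) = 3/8, so the radius of convergence is 3/8.
At u = -29/8: the terms do not tend to 0, so the series diverges.
Check u = -35/8: the terms have absolute value of order n², which does not tend to 0, so the series diverges by the divergence test.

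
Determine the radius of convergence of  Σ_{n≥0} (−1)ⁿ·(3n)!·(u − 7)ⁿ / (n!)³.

By the ratio test, |a_{n+1}/a_n| = (3n+1)·(3n+2)·(3n+3)/(n+1)³ → 27.
Hence the series converges for |u − 7| < 1/(27) = 1/27, so the radius of convergence is 1/27.

R = 1/27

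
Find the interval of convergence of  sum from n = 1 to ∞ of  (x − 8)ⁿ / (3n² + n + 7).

[7, 9]

Apply the ratio test: |a_{n+1}| / |a_n| = (3n² + n + 7)/(3(n+1)² + (n+1) + 7), which tends to 1 as n → ∞.
Convergence for |x − 8| < 1, so R = 1.
Check x = 9: absolute convergence follows by limit comparison with Σ 1/n².
Check x = 7: the terms are on the order of 1/n², so the series converges absolutely by comparison with the p-series (p = 2 > 1).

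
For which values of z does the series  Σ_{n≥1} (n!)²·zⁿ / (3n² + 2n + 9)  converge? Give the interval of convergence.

The ratio of consecutive coefficients is (n+1)² · (3n² + 2n + 9)/(3(n+1)² + 2(n+1) + 9) → ∞.
The ratio grows without bound, so the series diverges whenever z ≠ 0; it converges only at z = 0. R = 0.

{0}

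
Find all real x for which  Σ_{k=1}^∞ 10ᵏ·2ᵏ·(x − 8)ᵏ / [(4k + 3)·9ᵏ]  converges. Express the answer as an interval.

The ratio of consecutive coefficients is [(4k + 3)/(4(k+1) + 3)] · 10·2/9 → 20/9.
Thus R = 1/(20/9) = 9/20.
Check x = 169/20: the terms behave like c/k; limit comparison with the harmonic series gives divergence.
Check x = 151/20: an alternating series whose terms decrease to 0 in absolute value, so it converges by the Leibniz criterion.

[151/20, 169/20)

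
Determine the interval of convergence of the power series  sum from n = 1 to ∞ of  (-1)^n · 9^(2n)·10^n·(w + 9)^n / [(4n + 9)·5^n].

The ratio of consecutive coefficients is [(4n + 9)/(4(n+1) + 9)] · 81·10/5 → 162.
Thus R = 1/(162) = 1/162.
When w = -1457/162, the terms alternate in sign and decrease monotonically to 0 in absolute value (size ~ c/n), so the alternating series test gives convergence.
When w = -1459/162, comparison with the harmonic series Σ 1/n shows the series diverges.

(-1459/162, -1457/162]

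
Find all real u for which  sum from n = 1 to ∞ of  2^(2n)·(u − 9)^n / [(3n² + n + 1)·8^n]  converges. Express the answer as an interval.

[7, 11]

Apply the ratio test: |a_{n+1}| / |a_n| = [(3n² + n + 1)/(3(n+1)² + (n+1) + 1)] · 4/8, which tends to 1/2 as n → ∞.
Convergence for |u − 9| · 1/2 < 1, i.e. |u − 9| < 2. So R = 2.
At u = 11: the terms are on the order of 1/n², so the series converges absolutely by comparison with the p-series (p = 2 > 1).
Check u = 7: absolute convergence follows by limit comparison with Σ 1/n².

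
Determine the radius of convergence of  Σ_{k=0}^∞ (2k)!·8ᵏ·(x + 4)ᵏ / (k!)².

R = 1/32

By the ratio test, |a_{k+1}/a_k| = (2k+1)·(2k+2)/(k+1)² · 8 → 32.
Hence the series converges for |x + 4| < 1/(32) = 1/32, so the radius of convergence is 1/32.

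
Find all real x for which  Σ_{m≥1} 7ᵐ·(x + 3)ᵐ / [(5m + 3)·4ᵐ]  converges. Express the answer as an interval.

[-25/7, -17/7)

Apply the ratio test: |a_{m+1}| / |a_m| = [(5m + 3)/(5(m+1) + 3)] · 7/4, which tends to 7/4 as m → ∞.
Thus R = 1/(7/4) = 4/7.
At x = -17/7: the terms are asymptotic to a nonzero constant times 1/m, so the series diverges by limit comparison with Σ 1/m.
At x = -25/7: an alternating series whose terms decrease to 0 in absolute value, so it converges by the Leibniz criterion.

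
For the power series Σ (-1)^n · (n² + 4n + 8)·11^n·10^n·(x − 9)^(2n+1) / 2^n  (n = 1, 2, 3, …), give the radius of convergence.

Ratio test: |a_{n+1}/a_n| = [((n+1)² + 4(n+1) + 8)/(n² + 4n + 8)] · 11·10/2 → 55 as n → ∞.
Since the exponent of (x − 9) increases by 2 each term, convergence requires |x − 9|² < 1/55, hence R = √55/55.

R = √55/55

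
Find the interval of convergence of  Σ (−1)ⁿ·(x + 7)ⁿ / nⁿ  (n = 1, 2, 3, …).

Root test: |a_n|^(1/n) = 1/n → 0.
Since the n-th root of |a_n| tends to 0, the series converges for all real x; R = ∞.

(−∞, ∞)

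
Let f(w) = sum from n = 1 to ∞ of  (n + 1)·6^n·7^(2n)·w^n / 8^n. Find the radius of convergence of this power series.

The ratio of consecutive coefficients is [((n+1) + 1)/(n + 1)] · 6·49/8 → 147/4.
Hence the series converges for |w| < 1/(147/4) = 4/147, so the radius of convergence is 4/147.

R = 4/147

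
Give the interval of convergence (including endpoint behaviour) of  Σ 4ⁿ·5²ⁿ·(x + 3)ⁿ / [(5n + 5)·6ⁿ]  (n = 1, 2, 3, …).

Ratio test: |a_{n+1}/a_n| = [(5n + 5)/(5(n+1) + 5)] · 4·25/6 → 50/3 as n → ∞.
Thus R = 1/(50/3) = 3/50.
Check x = -147/50: the terms are asymptotic to a nonzero constant times 1/n, so the series diverges by limit comparison with Σ 1/n.
At x = -153/50: convergence follows from the alternating series test (terms decrease monotonically to 0).

[-153/50, -147/50)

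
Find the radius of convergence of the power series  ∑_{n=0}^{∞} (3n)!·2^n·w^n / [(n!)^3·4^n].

R = 2/27

Ratio test: |a_{n+1}/a_n| = (3n+1)·(3n+2)·(3n+3)/(n+1)³ · 2/4 → 27/2 as n → ∞.
The series converges when 27/2 · |w| < 1, giving R = 2/27.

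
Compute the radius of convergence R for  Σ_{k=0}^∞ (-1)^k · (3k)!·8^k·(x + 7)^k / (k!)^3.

By the ratio test, |a_{k+1}/a_k| = (3k+1)·(3k+2)·(3k+3)/(k+1)³ · 8 → 216.
Hence the series converges for |x + 7| < 1/(216) = 1/216, so the radius of convergence is 1/216.

R = 1/216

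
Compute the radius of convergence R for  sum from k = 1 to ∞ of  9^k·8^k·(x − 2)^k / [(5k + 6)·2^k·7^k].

R = 7/36

By the ratio test, |a_{k+1}/a_k| = [(5k + 6)/(5(k+1) + 6)] · 9·8/(2·7) → 36/7.
Thus R = 1/(36/7) = 7/36.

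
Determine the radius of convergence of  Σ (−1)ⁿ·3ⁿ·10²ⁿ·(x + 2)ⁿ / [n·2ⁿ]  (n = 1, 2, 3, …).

Apply the ratio test: |a_{n+1}| / |a_n| = [n/(n+1)] · 3·100/2, which tends to 150 as n → ∞.
Thus R = 1/(150) = 1/150.

R = 1/150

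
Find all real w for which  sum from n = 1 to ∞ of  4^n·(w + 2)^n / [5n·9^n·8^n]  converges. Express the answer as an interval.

Apply the ratio test: |a_{n+1}| / |a_n| = [5n/5(n+1)] · 4/(9·8), which tends to 1/18 as n → ∞.
The series converges when 1/18 · |w + 2| < 1, giving R = 18.
Check w = 16: comparison with the harmonic series Σ 1/n shows the series diverges.
When w = -20, convergence follows from the alternating series test (terms decrease monotonically to 0).

[-20, 16)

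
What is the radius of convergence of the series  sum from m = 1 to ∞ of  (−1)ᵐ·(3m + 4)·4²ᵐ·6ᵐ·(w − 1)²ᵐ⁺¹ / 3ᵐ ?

Ratio test: |a_{m+1}/a_m| = [(3(m+1) + 4)/(3m + 4)] · 16·6/3 → 32 as m → ∞.
Successive powers of (w − 1) differ by 2, so the series converges when |w − 1|² · 32 < 1, i.e. |w − 1| < √(1/32). So R = √2/8.

R = √2/8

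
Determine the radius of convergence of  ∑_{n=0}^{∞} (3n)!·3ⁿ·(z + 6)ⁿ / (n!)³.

Apply the ratio test: |a_{n+1}| / |a_n| = (3n+1)·(3n+2)·(3n+3)/(n+1)³ · 3, which tends to 81 as n → ∞.
Thus R = 1/(81) = 1/81.

R = 1/81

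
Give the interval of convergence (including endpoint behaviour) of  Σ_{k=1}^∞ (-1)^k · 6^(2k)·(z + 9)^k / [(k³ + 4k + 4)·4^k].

By the ratio test, |a_{k+1}/a_k| = [(k³ + 4k + 4)/((k+1)³ + 4(k+1) + 4)] · 36/4 → 9.
Convergence for |z + 9| · 9 < 1, i.e. |z + 9| < 1/9. So R = 1/9.
Check z = -80/9: the series is dominated by a constant times Σ 1/k³, which converges (p = 3 > 1).
Endpoint z = -82/9: absolute convergence follows by limit comparison with Σ 1/k³.

[-82/9, -80/9]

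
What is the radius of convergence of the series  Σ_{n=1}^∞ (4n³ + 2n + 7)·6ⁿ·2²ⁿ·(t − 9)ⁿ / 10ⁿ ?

R = 5/12

Ratio test: |a_{n+1}/a_n| = [(4(n+1)³ + 2(n+1) + 7)/(4n³ + 2n + 7)] · 6·4/10 → 12/5 as n → ∞.
The series converges when 12/5 · |t − 9| < 1, giving R = 5/12.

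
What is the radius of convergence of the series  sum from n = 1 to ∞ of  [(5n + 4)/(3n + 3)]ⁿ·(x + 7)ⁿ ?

By the Cauchy root test, |a_n|^(1/n) = (5n + 4)/(3n + 3) → 5/3.
Thus R = 1/(5/3) = 3/5.

R = 3/5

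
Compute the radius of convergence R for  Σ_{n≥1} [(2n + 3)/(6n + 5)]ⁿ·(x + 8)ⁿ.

By the Cauchy root test, |a_n|^(1/n) = (2n + 3)/(6n + 5) → 1/3.
Convergence for |x + 8| · 1/3 < 1, i.e. |x + 8| < 3. So R = 3.

R = 3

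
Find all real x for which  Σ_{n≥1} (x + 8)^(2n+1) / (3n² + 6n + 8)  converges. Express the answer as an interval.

The ratio of consecutive coefficients is (3n² + 6n + 8)/(3(n+1)² + 6(n+1) + 8) → 1.
Successive powers of (x + 8) differ by 2, so the series converges when |x + 8|² · 1 < 1, i.e. |x + 8| < √(1) = 1. So R = 1.
Check x = -7: the terms are on the order of 1/n², so the series converges absolutely by comparison with the p-series (p = 2 > 1).
Endpoint x = -9: absolute convergence follows by limit comparison with Σ 1/n².

[-9, -7]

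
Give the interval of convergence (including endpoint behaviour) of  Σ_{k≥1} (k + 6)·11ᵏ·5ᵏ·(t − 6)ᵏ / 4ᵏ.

(326/55, 334/55)

Ratio test: |a_{k+1}/a_k| = [((k+1) + 6)/(k + 6)] · 11·5/4 → 55/4 as k → ∞.
Thus R = 1/(55/4) = 4/55.
Endpoint t = 334/55: the terms do not tend to 0, so the series diverges.
At t = 326/55: the k-th term does not approach 0; divergence by the term test.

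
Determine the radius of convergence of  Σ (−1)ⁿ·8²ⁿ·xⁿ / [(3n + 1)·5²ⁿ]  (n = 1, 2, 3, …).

R = 25/64

Ratio test: |a_{n+1}/a_n| = [(3n + 1)/(3(n+1) + 1)] · 64/25 → 64/25 as n → ∞.
The series converges when 64/25 · |x| < 1, giving R = 25/64.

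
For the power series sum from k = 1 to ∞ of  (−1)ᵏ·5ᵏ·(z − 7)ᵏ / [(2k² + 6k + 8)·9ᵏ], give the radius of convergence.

R = 9/5

The ratio of consecutive coefficients is [(2k² + 6k + 8)/(2(k+1)² + 6(k+1) + 8)] · 5/9 → 5/9.
Convergence for |z − 7| · 5/9 < 1, i.e. |z − 7| < 9/5. So R = 9/5.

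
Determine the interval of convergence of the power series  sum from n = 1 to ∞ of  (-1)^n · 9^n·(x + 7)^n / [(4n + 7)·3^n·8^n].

(-29/3, -13/3]

Ratio test: |a_{n+1}/a_n| = [(4n + 7)/(4(n+1) + 7)] · 9/(3·8) → 3/8 as n → ∞.
The series converges when 3/8 · |x + 7| < 1, giving R = 8/3.
Endpoint x = -13/3: an alternating series whose terms decrease to 0 in absolute value, so it converges by the Leibniz criterion.
Endpoint x = -29/3: the terms are asymptotic to a nonzero constant times 1/n, so the series diverges by limit comparison with Σ 1/n.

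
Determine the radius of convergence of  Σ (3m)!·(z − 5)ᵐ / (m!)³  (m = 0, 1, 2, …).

Apply the ratio test: |a_{m+1}| / |a_m| = (3m+1)·(3m+2)·(3m+3)/(m+1)³, which tends to 27 as m → ∞.
Hence the series converges for |z − 5| < 1/(27) = 1/27, so the radius of convergence is 1/27.

R = 1/27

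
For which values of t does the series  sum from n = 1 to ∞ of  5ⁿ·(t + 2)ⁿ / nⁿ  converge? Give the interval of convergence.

(−∞, ∞)

By the Cauchy root test, |a_n|^(1/n) = 5/n → 0.
Since the n-th root of |a_n| tends to 0, the series converges for all real t; R = ∞.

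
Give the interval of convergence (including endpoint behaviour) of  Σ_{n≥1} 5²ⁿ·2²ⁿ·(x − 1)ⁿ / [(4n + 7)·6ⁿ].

[47/50, 53/50)

The ratio of consecutive coefficients is [(4n + 7)/(4(n+1) + 7)] · 25·4/6 → 50/3.
Convergence for |x − 1| · 50/3 < 1, i.e. |x − 1| < 3/50. So R = 3/50.
At x = 53/50: the terms are asymptotic to a nonzero constant times 1/n, so the series diverges by limit comparison with Σ 1/n.
Endpoint x = 47/50: an alternating series whose terms decrease to 0 in absolute value, so it converges by the Leibniz criterion.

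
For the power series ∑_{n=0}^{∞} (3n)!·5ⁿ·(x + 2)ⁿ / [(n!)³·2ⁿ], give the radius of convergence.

Apply the ratio test: |a_{n+1}| / |a_n| = (3n+1)·(3n+2)·(3n+3)/(n+1)³ · 5/2, which tends to 135/2 as n → ∞.
The series converges when 135/2 · |x + 2| < 1, giving R = 2/135.

R = 2/135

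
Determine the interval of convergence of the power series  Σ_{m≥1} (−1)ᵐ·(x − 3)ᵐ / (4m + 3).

(2, 4]

By the ratio test, |a_{m+1}/a_m| = (4m + 3)/(4(m+1) + 3) → 1.
Convergence for |x − 3| < 1, so R = 1.
Check x = 4: convergence follows from the alternating series test (terms decrease monotonically to 0).
Endpoint x = 2: the terms are asymptotic to a nonzero constant times 1/m, so the series diverges by limit comparison with Σ 1/m.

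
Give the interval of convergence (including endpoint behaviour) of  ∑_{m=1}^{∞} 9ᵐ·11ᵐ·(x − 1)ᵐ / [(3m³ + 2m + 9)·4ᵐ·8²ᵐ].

[-157/99, 355/99]

Ratio test: |a_{m+1}/a_m| = [(3m³ + 2m + 9)/(3(m+1)³ + 2(m+1) + 9)] · 9·11/(4·64) → 99/256 as m → ∞.
Thus R = 1/(99/256) = 256/99.
Endpoint x = 355/99: the series is dominated by a constant times Σ 1/m³, which converges (p = 3 > 1).
At x = -157/99: the series is dominated by a constant times Σ 1/m³, which converges (p = 3 > 1).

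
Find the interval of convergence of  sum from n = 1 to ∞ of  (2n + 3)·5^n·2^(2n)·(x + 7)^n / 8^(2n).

Ratio test: |a_{n+1}/a_n| = [(2(n+1) + 3)/(2n + 3)] · 5·4/64 → 5/16 as n → ∞.
Thus R = 1/(5/16) = 16/5.
When x = -19/5, the n-th term does not approach 0; divergence by the term test.
Endpoint x = -51/5: the n-th term does not approach 0; divergence by the term test.

(-51/5, -19/5)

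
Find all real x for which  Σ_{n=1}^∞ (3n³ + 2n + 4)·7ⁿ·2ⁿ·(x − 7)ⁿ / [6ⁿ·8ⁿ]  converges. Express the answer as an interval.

Apply the ratio test: |a_{n+1}| / |a_n| = [(3(n+1)³ + 2(n+1) + 4)/(3n³ + 2n + 4)] · 7·2/(6·8), which tends to 7/24 as n → ∞.
The series converges when 7/24 · |x − 7| < 1, giving R = 24/7.
At x = 73/7: the n-th term does not approach 0; divergence by the term test.
Endpoint x = 25/7: the terms do not tend to 0, so the series diverges.

(25/7, 73/7)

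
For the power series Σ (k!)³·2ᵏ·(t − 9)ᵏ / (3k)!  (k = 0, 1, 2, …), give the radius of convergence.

The ratio of consecutive coefficients is (k+1)³/[(3k+1)·(3k+2)·(3k+3)] · 2 → 2/27.
Convergence for |t − 9| · 2/27 < 1, i.e. |t − 9| < 27/2. So R = 27/2.

R = 27/2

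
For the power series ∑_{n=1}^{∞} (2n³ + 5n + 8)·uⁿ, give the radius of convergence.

R = 1

By the ratio test, |a_{n+1}/a_n| = (2(n+1)³ + 5(n+1) + 8)/(2n³ + 5n + 8) → 1.
Hence R = 1.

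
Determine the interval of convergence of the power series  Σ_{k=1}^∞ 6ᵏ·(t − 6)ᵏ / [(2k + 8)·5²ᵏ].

[11/6, 61/6)

Apply the ratio test: |a_{k+1}| / |a_k| = [(2k + 8)/(2(k+1) + 8)] · 6/25, which tends to 6/25 as k → ∞.
Convergence for |t − 6| · 6/25 < 1, i.e. |t − 6| < 25/6. So R = 25/6.
At t = 61/6: comparison with the harmonic series Σ 1/k shows the series diverges.
Endpoint t = 11/6: convergence follows from the alternating series test (terms decrease monotonically to 0).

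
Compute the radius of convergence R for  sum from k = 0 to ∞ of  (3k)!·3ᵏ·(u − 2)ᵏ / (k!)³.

Apply the ratio test: |a_{k+1}| / |a_k| = (3k+1)·(3k+2)·(3k+3)/(k+1)³ · 3, which tends to 81 as k → ∞.
Thus R = 1/(81) = 1/81.

R = 1/81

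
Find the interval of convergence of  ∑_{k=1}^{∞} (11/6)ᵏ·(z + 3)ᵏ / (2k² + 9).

[-39/11, -27/11]

The ratio of consecutive coefficients is [(2k² + 9)/(2(k+1)² + 9)] · 11/6 → 11/6.
Thus R = 1/(11/6) = 6/11.
At z = -27/11: absolute convergence follows by limit comparison with Σ 1/k².
At z = -39/11: the terms are on the order of 1/k², so the series converges absolutely by comparison with the p-series (p = 2 > 1).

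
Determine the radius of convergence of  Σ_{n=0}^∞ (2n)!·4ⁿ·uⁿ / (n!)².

Ratio test: |a_{n+1}/a_n| = (2n+1)·(2n+2)/(n+1)² · 4 → 16 as n → ∞.
The series converges when 16 · |u| < 1, giving R = 1/16.

R = 1/16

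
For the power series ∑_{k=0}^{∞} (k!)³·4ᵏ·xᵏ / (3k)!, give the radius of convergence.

R = 27/4

The ratio of consecutive coefficients is (k+1)³/[(3k+1)·(3k+2)·(3k+3)] · 4 → 4/27.
Hence the series converges for |x| < 1/(4/27) = 27/4, so the radius of convergence is 27/4.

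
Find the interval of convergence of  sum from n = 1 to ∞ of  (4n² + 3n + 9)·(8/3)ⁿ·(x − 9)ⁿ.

(69/8, 75/8)

Apply the ratio test: |a_{n+1}| / |a_n| = [(4(n+1)² + 3(n+1) + 9)/(4n² + 3n + 9)] · 8/3, which tends to 8/3 as n → ∞.
The series converges when 8/3 · |x − 9| < 1, giving R = 3/8.
When x = 75/8, the terms do not tend to 0, so the series diverges.
When x = 69/8, the terms do not tend to 0, so the series diverges.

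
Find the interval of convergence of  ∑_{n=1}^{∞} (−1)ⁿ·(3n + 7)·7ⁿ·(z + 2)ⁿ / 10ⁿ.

(-24/7, -4/7)

By the ratio test, |a_{n+1}/a_n| = [(3(n+1) + 7)/(3n + 7)] · 7/10 → 7/10.
Convergence for |z + 2| · 7/10 < 1, i.e. |z + 2| < 10/7. So R = 10/7.
When z = -4/7, the terms have absolute value of order n, which does not tend to 0, so the series diverges by the divergence test.
Endpoint z = -24/7: the terms have absolute value of order n, which does not tend to 0, so the series diverges by the divergence test.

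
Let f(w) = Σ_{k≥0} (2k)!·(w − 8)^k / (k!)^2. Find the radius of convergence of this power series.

R = 1/4

By the ratio test, |a_{k+1}/a_k| = (2k+1)·(2k+2)/(k+1)² → 4.
Hence the series converges for |w − 8| < 1/(4) = 1/4, so the radius of convergence is 1/4.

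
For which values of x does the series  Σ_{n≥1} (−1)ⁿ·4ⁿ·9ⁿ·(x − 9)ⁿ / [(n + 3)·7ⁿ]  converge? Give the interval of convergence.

(317/36, 331/36]

The ratio of consecutive coefficients is [(n + 3)/((n+1) + 3)] · 4·9/7 → 36/7.
Hence the series converges for |x − 9| < 1/(36/7) = 7/36, so the radius of convergence is 7/36.
Check x = 331/36: the terms alternate in sign and decrease monotonically to 0 in absolute value (size ~ c/n), so the alternating series test gives convergence.
Endpoint x = 317/36: comparison with the harmonic series Σ 1/n shows the series diverges.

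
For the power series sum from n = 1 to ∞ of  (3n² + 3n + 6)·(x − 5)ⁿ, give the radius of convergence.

R = 1

By the ratio test, |a_{n+1}/a_n| = (3(n+1)² + 3(n+1) + 6)/(3n² + 3n + 6) → 1.
So the series converges when |x − 5| < 1 and diverges when |x − 5| > 1; R = 1.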